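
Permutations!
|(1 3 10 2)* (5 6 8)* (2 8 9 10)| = 15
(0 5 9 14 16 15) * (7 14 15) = (0 5 9 15)(7 14 16) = [5, 1, 2, 3, 4, 9, 6, 14, 8, 15, 10, 11, 12, 13, 16, 0, 7]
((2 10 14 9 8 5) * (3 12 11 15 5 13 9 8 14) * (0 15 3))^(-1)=(0 10 2 5 15)(3 11 12)(8 14 9 13)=((0 15 5 2 10)(3 12 11)(8 13 9 14))^(-1)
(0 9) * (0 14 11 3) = (0 9 14 11 3) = [9, 1, 2, 0, 4, 5, 6, 7, 8, 14, 10, 3, 12, 13, 11]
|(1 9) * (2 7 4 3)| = |(1 9)(2 7 4 3)| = 4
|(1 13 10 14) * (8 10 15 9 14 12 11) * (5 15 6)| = |(1 13 6 5 15 9 14)(8 10 12 11)| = 28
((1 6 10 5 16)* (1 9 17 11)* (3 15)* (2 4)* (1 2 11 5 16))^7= ((1 6 10 16 9 17 5)(2 4 11)(3 15))^7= (17)(2 4 11)(3 15)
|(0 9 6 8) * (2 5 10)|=|(0 9 6 8)(2 5 10)|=12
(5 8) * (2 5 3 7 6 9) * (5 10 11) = (2 10 11 5 8 3 7 6 9) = [0, 1, 10, 7, 4, 8, 9, 6, 3, 2, 11, 5]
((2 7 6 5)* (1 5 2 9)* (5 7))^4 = ((1 7 6 2 5 9))^4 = (1 5 6)(2 7 9)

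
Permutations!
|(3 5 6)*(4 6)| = 4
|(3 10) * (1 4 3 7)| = |(1 4 3 10 7)| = 5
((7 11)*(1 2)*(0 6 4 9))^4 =(11)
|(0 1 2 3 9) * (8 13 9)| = 7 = |(0 1 2 3 8 13 9)|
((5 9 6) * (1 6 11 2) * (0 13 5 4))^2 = (0 5 11 1 4 13 9 2 6)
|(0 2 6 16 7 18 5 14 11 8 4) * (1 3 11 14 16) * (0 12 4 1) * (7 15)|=|(0 2 6)(1 3 11 8)(4 12)(5 16 15 7 18)|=60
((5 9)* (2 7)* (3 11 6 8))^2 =(3 6)(8 11) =((2 7)(3 11 6 8)(5 9))^2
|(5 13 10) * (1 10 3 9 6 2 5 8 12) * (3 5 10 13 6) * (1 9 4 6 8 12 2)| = 11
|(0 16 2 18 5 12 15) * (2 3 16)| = |(0 2 18 5 12 15)(3 16)| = 6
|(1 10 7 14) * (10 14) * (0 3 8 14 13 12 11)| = 8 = |(0 3 8 14 1 13 12 11)(7 10)|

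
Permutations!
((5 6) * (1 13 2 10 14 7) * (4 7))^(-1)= ((1 13 2 10 14 4 7)(5 6))^(-1)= (1 7 4 14 10 2 13)(5 6)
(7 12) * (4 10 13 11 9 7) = (4 10 13 11 9 7 12) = [0, 1, 2, 3, 10, 5, 6, 12, 8, 7, 13, 9, 4, 11]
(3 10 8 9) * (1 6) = (1 6)(3 10 8 9) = [0, 6, 2, 10, 4, 5, 1, 7, 9, 3, 8]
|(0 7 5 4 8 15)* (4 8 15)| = |(0 7 5 8 4 15)| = 6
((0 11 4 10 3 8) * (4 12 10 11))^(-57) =(0 8 3 10 12 11 4)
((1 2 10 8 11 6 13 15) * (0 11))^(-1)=((0 11 6 13 15 1 2 10 8))^(-1)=(0 8 10 2 1 15 13 6 11)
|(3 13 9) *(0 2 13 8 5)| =|(0 2 13 9 3 8 5)| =7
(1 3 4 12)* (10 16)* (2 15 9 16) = (1 3 4 12)(2 15 9 16 10) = [0, 3, 15, 4, 12, 5, 6, 7, 8, 16, 2, 11, 1, 13, 14, 9, 10]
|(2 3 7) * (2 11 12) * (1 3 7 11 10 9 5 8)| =10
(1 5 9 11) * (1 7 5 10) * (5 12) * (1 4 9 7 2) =(1 10 4 9 11 2)(5 7 12) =[0, 10, 1, 3, 9, 7, 6, 12, 8, 11, 4, 2, 5]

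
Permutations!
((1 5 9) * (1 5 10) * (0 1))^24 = ((0 1 10)(5 9))^24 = (10)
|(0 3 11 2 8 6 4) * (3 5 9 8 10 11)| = 6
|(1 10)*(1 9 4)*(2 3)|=|(1 10 9 4)(2 3)|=4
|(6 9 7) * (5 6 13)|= 5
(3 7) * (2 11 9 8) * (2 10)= (2 11 9 8 10)(3 7)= [0, 1, 11, 7, 4, 5, 6, 3, 10, 8, 2, 9]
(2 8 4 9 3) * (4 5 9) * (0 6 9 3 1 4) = (0 6 9 1 4)(2 8 5 3) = [6, 4, 8, 2, 0, 3, 9, 7, 5, 1]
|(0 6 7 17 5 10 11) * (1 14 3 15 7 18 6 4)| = |(0 4 1 14 3 15 7 17 5 10 11)(6 18)| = 22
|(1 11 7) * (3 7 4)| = |(1 11 4 3 7)| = 5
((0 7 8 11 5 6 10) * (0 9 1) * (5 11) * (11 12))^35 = (0 5 9 7 6 1 8 10)(11 12)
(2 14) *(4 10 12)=(2 14)(4 10 12)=[0, 1, 14, 3, 10, 5, 6, 7, 8, 9, 12, 11, 4, 13, 2]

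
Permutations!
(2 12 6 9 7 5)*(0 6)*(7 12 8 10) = (0 6 9 12)(2 8 10 7 5) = [6, 1, 8, 3, 4, 2, 9, 5, 10, 12, 7, 11, 0]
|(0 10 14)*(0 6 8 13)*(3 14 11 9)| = 9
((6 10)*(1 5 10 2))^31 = (1 5 10 6 2)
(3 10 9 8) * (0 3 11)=(0 3 10 9 8 11)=[3, 1, 2, 10, 4, 5, 6, 7, 11, 8, 9, 0]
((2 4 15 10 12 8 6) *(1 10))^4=(1 6)(2 10)(4 12)(8 15)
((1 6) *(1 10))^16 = (1 6 10)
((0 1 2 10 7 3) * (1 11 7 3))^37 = (0 7 2 3 11 1 10) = ((0 11 7 1 2 10 3))^37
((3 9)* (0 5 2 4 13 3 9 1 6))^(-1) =(0 6 1 3 13 4 2 5)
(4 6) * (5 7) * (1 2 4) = (1 2 4 6)(5 7) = [0, 2, 4, 3, 6, 7, 1, 5]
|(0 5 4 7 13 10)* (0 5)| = 5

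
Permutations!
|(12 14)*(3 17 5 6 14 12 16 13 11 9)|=9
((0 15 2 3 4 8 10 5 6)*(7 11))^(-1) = (0 6 5 10 8 4 3 2 15)(7 11)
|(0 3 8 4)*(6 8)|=5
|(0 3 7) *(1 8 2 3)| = |(0 1 8 2 3 7)| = 6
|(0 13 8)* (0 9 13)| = 3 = |(8 9 13)|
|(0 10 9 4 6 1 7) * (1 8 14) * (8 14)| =8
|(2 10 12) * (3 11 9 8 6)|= 15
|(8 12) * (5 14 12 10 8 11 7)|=10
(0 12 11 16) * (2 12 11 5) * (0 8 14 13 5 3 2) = (0 11 16 8 14 13 5)(2 12 3) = [11, 1, 12, 2, 4, 0, 6, 7, 14, 9, 10, 16, 3, 5, 13, 15, 8]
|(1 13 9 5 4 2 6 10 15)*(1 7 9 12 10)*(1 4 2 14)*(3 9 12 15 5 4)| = |(1 13 15 7 12 10 5 2 6 3 9 4 14)| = 13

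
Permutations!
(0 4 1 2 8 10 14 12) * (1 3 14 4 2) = (0 2 8 10 4 3 14 12) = [2, 1, 8, 14, 3, 5, 6, 7, 10, 9, 4, 11, 0, 13, 12]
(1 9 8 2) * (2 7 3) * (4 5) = [0, 9, 1, 2, 5, 4, 6, 3, 7, 8] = (1 9 8 7 3 2)(4 5)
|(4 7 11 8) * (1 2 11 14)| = 7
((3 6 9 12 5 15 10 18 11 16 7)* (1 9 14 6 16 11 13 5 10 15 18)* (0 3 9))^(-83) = (0 12 16 1 9 3 10 7)(5 18 13)(6 14)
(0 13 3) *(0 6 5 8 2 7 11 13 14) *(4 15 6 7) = (0 14)(2 4 15 6 5 8)(3 7 11 13) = [14, 1, 4, 7, 15, 8, 5, 11, 2, 9, 10, 13, 12, 3, 0, 6]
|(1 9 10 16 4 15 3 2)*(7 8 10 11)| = 11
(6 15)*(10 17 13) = (6 15)(10 17 13) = [0, 1, 2, 3, 4, 5, 15, 7, 8, 9, 17, 11, 12, 10, 14, 6, 16, 13]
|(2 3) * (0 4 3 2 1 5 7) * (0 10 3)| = |(0 4)(1 5 7 10 3)| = 10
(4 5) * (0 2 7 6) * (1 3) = (0 2 7 6)(1 3)(4 5) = [2, 3, 7, 1, 5, 4, 0, 6]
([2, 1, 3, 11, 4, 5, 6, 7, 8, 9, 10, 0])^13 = (0 2 3 11)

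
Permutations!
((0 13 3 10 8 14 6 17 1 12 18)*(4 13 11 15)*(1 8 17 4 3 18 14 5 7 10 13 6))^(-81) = ((0 11 15 3 13 18)(1 12 14)(4 6)(5 7 10 17 8))^(-81) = (0 3)(4 6)(5 8 17 10 7)(11 13)(15 18)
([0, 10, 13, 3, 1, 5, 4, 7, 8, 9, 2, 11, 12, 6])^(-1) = [0, 4, 10, 3, 6, 5, 13, 7, 8, 9, 1, 11, 12, 2]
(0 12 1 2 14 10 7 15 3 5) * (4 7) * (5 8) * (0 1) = (0 12)(1 2 14 10 4 7 15 3 8 5) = [12, 2, 14, 8, 7, 1, 6, 15, 5, 9, 4, 11, 0, 13, 10, 3]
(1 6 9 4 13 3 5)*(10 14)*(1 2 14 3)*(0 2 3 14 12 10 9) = (0 2 12 10 14 9 4 13 1 6)(3 5) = [2, 6, 12, 5, 13, 3, 0, 7, 8, 4, 14, 11, 10, 1, 9]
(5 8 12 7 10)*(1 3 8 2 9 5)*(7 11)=[0, 3, 9, 8, 4, 2, 6, 10, 12, 5, 1, 7, 11]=(1 3 8 12 11 7 10)(2 9 5)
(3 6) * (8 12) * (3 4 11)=(3 6 4 11)(8 12)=[0, 1, 2, 6, 11, 5, 4, 7, 12, 9, 10, 3, 8]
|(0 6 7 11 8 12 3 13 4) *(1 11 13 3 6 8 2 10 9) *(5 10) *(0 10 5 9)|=8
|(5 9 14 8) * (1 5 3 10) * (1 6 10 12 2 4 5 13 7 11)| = 8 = |(1 13 7 11)(2 4 5 9 14 8 3 12)(6 10)|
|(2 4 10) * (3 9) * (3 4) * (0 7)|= 10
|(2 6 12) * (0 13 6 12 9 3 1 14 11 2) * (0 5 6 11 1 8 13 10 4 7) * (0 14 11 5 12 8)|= 14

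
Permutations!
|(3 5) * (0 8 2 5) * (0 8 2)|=5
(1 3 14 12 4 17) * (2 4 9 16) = (1 3 14 12 9 16 2 4 17) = [0, 3, 4, 14, 17, 5, 6, 7, 8, 16, 10, 11, 9, 13, 12, 15, 2, 1]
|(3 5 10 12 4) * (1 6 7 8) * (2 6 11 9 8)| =|(1 11 9 8)(2 6 7)(3 5 10 12 4)| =60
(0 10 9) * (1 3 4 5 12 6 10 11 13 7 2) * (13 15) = [11, 3, 1, 4, 5, 12, 10, 2, 8, 0, 9, 15, 6, 7, 14, 13] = (0 11 15 13 7 2 1 3 4 5 12 6 10 9)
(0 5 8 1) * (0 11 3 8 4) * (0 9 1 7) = (0 5 4 9 1 11 3 8 7) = [5, 11, 2, 8, 9, 4, 6, 0, 7, 1, 10, 3]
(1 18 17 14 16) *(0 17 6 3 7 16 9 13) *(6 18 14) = (18)(0 17 6 3 7 16 1 14 9 13) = [17, 14, 2, 7, 4, 5, 3, 16, 8, 13, 10, 11, 12, 0, 9, 15, 1, 6, 18]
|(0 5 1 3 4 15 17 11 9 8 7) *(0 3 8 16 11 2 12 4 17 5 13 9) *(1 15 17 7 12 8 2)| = |(0 13 9 16 11)(1 2 8 12 4 17)(3 7)(5 15)| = 30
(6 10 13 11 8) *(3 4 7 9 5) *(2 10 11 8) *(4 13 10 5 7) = [0, 1, 5, 13, 4, 3, 11, 9, 6, 7, 10, 2, 12, 8] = (2 5 3 13 8 6 11)(7 9)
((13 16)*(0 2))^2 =(16)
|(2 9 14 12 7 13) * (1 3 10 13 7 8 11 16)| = 11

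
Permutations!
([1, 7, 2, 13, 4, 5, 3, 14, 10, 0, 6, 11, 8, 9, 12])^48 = (0 12 3 1 8 13 7 10 9 14 6)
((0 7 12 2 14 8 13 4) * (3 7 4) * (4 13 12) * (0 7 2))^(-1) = ((0 13 3 2 14 8 12)(4 7))^(-1) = (0 12 8 14 2 3 13)(4 7)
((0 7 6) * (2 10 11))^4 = (0 7 6)(2 10 11)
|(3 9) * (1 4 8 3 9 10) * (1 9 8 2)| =12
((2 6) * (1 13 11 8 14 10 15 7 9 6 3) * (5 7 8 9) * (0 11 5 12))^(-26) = ((0 11 9 6 2 3 1 13 5 7 12)(8 14 10 15))^(-26) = (0 13 6 12 1 9 7 3 11 5 2)(8 10)(14 15)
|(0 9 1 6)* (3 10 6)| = 6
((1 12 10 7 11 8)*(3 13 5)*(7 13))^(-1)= (1 8 11 7 3 5 13 10 12)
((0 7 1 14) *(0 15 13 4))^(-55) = (0 7 1 14 15 13 4) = ((0 7 1 14 15 13 4))^(-55)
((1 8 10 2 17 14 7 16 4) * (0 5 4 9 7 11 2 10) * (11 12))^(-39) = ((0 5 4 1 8)(2 17 14 12 11)(7 16 9))^(-39) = (0 5 4 1 8)(2 17 14 12 11)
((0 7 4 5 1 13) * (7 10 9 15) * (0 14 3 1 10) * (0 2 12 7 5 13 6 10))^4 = (0 4 1 15 12 14 10)(2 13 6 5 7 3 9)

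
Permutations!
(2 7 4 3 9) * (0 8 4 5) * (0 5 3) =(0 8 4)(2 7 3 9) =[8, 1, 7, 9, 0, 5, 6, 3, 4, 2]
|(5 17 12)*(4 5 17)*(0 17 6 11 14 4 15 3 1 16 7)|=13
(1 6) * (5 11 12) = (1 6)(5 11 12) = [0, 6, 2, 3, 4, 11, 1, 7, 8, 9, 10, 12, 5]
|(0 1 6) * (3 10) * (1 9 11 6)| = |(0 9 11 6)(3 10)| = 4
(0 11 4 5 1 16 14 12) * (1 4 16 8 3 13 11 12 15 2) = [12, 8, 1, 13, 5, 4, 6, 7, 3, 9, 10, 16, 0, 11, 15, 2, 14] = (0 12)(1 8 3 13 11 16 14 15 2)(4 5)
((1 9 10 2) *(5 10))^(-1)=(1 2 10 5 9)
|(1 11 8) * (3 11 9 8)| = 6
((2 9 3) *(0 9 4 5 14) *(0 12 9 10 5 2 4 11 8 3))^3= (0 14)(2 3 11 4 8)(5 9)(10 12)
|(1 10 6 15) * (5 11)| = 4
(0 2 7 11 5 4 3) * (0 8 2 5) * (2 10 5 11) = (0 11)(2 7)(3 8 10 5 4) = [11, 1, 7, 8, 3, 4, 6, 2, 10, 9, 5, 0]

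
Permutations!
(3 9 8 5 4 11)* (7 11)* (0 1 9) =(0 1 9 8 5 4 7 11 3) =[1, 9, 2, 0, 7, 4, 6, 11, 5, 8, 10, 3]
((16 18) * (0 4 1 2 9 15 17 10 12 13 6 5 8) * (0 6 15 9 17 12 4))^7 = (1 17 4 2 10)(5 8 6)(12 13 15)(16 18)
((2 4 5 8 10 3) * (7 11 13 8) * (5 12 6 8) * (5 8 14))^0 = (14)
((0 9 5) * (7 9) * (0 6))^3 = (0 5 7 6 9)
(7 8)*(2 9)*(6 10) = (2 9)(6 10)(7 8) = [0, 1, 9, 3, 4, 5, 10, 8, 7, 2, 6]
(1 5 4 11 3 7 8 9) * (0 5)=(0 5 4 11 3 7 8 9 1)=[5, 0, 2, 7, 11, 4, 6, 8, 9, 1, 10, 3]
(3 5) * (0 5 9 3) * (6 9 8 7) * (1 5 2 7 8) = (0 2 7 6 9 3 1 5) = [2, 5, 7, 1, 4, 0, 9, 6, 8, 3]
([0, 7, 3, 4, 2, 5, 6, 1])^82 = [0, 1, 3, 4, 2, 5, 6, 7]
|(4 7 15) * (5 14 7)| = 5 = |(4 5 14 7 15)|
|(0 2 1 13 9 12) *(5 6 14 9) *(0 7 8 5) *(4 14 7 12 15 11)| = 20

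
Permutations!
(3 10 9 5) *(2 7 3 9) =(2 7 3 10)(5 9) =[0, 1, 7, 10, 4, 9, 6, 3, 8, 5, 2]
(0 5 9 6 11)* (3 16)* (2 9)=(0 5 2 9 6 11)(3 16)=[5, 1, 9, 16, 4, 2, 11, 7, 8, 6, 10, 0, 12, 13, 14, 15, 3]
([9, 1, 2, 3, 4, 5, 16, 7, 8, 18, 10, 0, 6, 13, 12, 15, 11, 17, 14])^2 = (0 18 12 16)(6 11 9 14)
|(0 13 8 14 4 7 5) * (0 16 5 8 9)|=12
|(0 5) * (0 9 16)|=|(0 5 9 16)|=4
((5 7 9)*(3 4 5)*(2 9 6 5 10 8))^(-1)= (2 8 10 4 3 9)(5 6 7)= ((2 9 3 4 10 8)(5 7 6))^(-1)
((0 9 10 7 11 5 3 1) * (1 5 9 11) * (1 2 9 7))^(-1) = ((0 11 7 2 9 10 1)(3 5))^(-1) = (0 1 10 9 2 7 11)(3 5)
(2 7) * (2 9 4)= (2 7 9 4)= [0, 1, 7, 3, 2, 5, 6, 9, 8, 4]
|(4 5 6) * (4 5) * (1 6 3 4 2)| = |(1 6 5 3 4 2)| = 6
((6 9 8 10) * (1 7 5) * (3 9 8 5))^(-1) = ((1 7 3 9 5)(6 8 10))^(-1) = (1 5 9 3 7)(6 10 8)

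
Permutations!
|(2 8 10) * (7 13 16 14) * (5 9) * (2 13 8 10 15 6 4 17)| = |(2 10 13 16 14 7 8 15 6 4 17)(5 9)| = 22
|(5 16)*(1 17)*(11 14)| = |(1 17)(5 16)(11 14)| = 2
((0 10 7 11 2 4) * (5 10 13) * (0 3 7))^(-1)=(0 10 5 13)(2 11 7 3 4)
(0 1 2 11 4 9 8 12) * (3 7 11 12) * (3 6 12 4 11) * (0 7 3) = (0 1 2 4 9 8 6 12 7) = [1, 2, 4, 3, 9, 5, 12, 0, 6, 8, 10, 11, 7]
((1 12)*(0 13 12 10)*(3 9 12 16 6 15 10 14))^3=((0 13 16 6 15 10)(1 14 3 9 12))^3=(0 6)(1 9 14 12 3)(10 16)(13 15)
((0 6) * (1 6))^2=(0 6 1)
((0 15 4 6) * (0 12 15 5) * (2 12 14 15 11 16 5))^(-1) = (0 5 16 11 12 2)(4 15 14 6)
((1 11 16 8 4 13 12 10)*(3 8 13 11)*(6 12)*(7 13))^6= ((1 3 8 4 11 16 7 13 6 12 10))^6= (1 7 3 13 8 6 4 12 11 10 16)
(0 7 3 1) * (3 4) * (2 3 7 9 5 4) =(0 9 5 4 7 2 3 1) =[9, 0, 3, 1, 7, 4, 6, 2, 8, 5]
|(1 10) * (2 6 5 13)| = |(1 10)(2 6 5 13)| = 4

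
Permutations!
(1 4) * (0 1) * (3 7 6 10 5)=(0 1 4)(3 7 6 10 5)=[1, 4, 2, 7, 0, 3, 10, 6, 8, 9, 5]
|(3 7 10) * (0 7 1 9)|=6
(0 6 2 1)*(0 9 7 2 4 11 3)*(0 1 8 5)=(0 6 4 11 3 1 9 7 2 8 5)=[6, 9, 8, 1, 11, 0, 4, 2, 5, 7, 10, 3]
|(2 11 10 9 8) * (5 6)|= 10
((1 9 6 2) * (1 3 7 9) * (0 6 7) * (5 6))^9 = ((0 5 6 2 3)(7 9))^9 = (0 3 2 6 5)(7 9)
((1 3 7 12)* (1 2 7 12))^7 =((1 3 12 2 7))^7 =(1 12 7 3 2)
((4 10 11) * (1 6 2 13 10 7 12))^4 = ((1 6 2 13 10 11 4 7 12))^4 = (1 10 12 13 7 2 4 6 11)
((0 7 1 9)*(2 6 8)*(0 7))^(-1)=(1 7 9)(2 8 6)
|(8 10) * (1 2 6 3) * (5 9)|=4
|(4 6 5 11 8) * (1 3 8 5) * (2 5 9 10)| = 5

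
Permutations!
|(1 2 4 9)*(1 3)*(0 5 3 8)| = 8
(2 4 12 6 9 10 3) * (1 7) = [0, 7, 4, 2, 12, 5, 9, 1, 8, 10, 3, 11, 6] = (1 7)(2 4 12 6 9 10 3)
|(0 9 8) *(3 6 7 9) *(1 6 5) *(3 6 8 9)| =7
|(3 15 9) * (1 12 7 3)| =6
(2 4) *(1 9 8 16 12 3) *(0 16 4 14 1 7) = (0 16 12 3 7)(1 9 8 4 2 14) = [16, 9, 14, 7, 2, 5, 6, 0, 4, 8, 10, 11, 3, 13, 1, 15, 12]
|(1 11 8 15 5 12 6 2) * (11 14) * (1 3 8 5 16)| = 11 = |(1 14 11 5 12 6 2 3 8 15 16)|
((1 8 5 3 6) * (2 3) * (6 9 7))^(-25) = (1 6 7 9 3 2 5 8)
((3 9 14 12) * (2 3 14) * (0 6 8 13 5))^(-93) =(0 8 5 6 13)(12 14)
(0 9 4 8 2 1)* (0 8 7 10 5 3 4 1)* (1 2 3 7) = (0 9 2)(1 8 3 4)(5 7 10) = [9, 8, 0, 4, 1, 7, 6, 10, 3, 2, 5]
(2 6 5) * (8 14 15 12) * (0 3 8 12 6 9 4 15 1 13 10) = (0 3 8 14 1 13 10)(2 9 4 15 6 5) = [3, 13, 9, 8, 15, 2, 5, 7, 14, 4, 0, 11, 12, 10, 1, 6]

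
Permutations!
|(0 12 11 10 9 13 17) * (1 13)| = |(0 12 11 10 9 1 13 17)| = 8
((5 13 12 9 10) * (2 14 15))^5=(2 15 14)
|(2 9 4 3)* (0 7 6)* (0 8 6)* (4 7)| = |(0 4 3 2 9 7)(6 8)| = 6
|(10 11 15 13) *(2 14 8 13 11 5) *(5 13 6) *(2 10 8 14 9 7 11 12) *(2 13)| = |(2 9 7 11 15 12 13 8 6 5 10)| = 11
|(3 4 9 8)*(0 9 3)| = 6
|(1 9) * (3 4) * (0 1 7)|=4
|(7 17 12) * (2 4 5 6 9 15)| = 6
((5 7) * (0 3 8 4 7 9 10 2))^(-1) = (0 2 10 9 5 7 4 8 3)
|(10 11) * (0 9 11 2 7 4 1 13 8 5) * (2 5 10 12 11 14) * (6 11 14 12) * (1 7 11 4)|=14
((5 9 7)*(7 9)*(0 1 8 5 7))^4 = ((9)(0 1 8 5))^4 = (9)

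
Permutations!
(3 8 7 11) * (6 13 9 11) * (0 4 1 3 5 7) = (0 4 1 3 8)(5 7 6 13 9 11) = [4, 3, 2, 8, 1, 7, 13, 6, 0, 11, 10, 5, 12, 9]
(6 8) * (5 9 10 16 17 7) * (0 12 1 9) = (0 12 1 9 10 16 17 7 5)(6 8) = [12, 9, 2, 3, 4, 0, 8, 5, 6, 10, 16, 11, 1, 13, 14, 15, 17, 7]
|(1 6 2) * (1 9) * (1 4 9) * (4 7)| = 3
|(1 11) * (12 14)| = 2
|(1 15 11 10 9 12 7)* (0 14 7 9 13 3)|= 18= |(0 14 7 1 15 11 10 13 3)(9 12)|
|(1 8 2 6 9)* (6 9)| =4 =|(1 8 2 9)|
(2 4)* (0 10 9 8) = [10, 1, 4, 3, 2, 5, 6, 7, 0, 8, 9] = (0 10 9 8)(2 4)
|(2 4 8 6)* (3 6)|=|(2 4 8 3 6)|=5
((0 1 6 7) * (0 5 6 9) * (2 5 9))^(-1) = ((0 1 2 5 6 7 9))^(-1) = (0 9 7 6 5 2 1)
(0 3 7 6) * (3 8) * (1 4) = (0 8 3 7 6)(1 4) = [8, 4, 2, 7, 1, 5, 0, 6, 3]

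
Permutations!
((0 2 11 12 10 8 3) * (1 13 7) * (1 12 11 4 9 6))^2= (0 4 6 13 12 8)(1 7 10 3 2 9)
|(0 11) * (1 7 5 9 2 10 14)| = |(0 11)(1 7 5 9 2 10 14)| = 14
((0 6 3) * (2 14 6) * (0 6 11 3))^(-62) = ((0 2 14 11 3 6))^(-62) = (0 3 14)(2 6 11)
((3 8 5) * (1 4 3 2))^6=(8)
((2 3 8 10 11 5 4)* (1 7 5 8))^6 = ((1 7 5 4 2 3)(8 10 11))^6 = (11)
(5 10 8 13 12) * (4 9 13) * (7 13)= (4 9 7 13 12 5 10 8)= [0, 1, 2, 3, 9, 10, 6, 13, 4, 7, 8, 11, 5, 12]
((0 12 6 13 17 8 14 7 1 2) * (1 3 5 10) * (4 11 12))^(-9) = ((0 4 11 12 6 13 17 8 14 7 3 5 10 1 2))^(-9) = (0 17 10 12 7)(1 6 3 4 8)(2 13 5 11 14)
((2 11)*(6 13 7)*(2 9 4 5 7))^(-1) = ((2 11 9 4 5 7 6 13))^(-1) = (2 13 6 7 5 4 9 11)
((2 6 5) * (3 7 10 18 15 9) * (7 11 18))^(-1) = (2 5 6)(3 9 15 18 11)(7 10)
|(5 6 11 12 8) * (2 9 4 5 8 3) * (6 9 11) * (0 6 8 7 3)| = 24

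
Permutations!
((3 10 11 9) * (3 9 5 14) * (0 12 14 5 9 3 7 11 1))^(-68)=(0 11 1 7 10 14 3 12 9)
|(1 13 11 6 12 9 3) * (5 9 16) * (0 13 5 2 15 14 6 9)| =42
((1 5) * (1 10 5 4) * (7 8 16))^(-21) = ((1 4)(5 10)(7 8 16))^(-21) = (16)(1 4)(5 10)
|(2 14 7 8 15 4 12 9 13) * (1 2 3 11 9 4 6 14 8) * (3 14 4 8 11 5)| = |(1 2 11 9 13 14 7)(3 5)(4 12 8 15 6)| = 70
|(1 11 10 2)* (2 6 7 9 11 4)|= |(1 4 2)(6 7 9 11 10)|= 15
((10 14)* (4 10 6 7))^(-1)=((4 10 14 6 7))^(-1)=(4 7 6 14 10)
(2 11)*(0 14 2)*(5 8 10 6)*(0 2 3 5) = [14, 1, 11, 5, 4, 8, 0, 7, 10, 9, 6, 2, 12, 13, 3] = (0 14 3 5 8 10 6)(2 11)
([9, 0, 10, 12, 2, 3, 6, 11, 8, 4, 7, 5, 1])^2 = [4, 9, 7, 1, 10, 12, 6, 5, 8, 2, 11, 3, 0]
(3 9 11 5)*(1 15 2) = (1 15 2)(3 9 11 5) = [0, 15, 1, 9, 4, 3, 6, 7, 8, 11, 10, 5, 12, 13, 14, 2]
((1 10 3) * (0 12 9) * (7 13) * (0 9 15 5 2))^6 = (0 12 15 5 2)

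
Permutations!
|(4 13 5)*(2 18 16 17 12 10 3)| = 21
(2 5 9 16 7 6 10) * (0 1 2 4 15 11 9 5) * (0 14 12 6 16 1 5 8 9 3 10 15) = (0 5 8 9 1 2 14 12 6 15 11 3 10 4)(7 16) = [5, 2, 14, 10, 0, 8, 15, 16, 9, 1, 4, 3, 6, 13, 12, 11, 7]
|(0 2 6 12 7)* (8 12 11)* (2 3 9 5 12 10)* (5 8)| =|(0 3 9 8 10 2 6 11 5 12 7)| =11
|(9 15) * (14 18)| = 2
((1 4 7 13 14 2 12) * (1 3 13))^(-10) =((1 4 7)(2 12 3 13 14))^(-10) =(14)(1 7 4)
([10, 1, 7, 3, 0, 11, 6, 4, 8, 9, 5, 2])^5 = [7, 1, 5, 3, 2, 0, 6, 11, 8, 9, 4, 10]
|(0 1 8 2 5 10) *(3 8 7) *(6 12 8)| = 10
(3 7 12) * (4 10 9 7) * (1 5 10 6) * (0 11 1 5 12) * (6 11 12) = (0 12 3 4 11 1 6 5 10 9 7) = [12, 6, 2, 4, 11, 10, 5, 0, 8, 7, 9, 1, 3]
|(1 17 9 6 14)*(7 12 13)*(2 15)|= 30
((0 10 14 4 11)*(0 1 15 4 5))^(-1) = (0 5 14 10)(1 11 4 15)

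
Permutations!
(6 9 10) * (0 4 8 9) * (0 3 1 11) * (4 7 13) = (0 7 13 4 8 9 10 6 3 1 11) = [7, 11, 2, 1, 8, 5, 3, 13, 9, 10, 6, 0, 12, 4]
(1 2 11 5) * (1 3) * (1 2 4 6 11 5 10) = (1 4 6 11 10)(2 5 3) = [0, 4, 5, 2, 6, 3, 11, 7, 8, 9, 1, 10]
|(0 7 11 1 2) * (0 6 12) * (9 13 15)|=21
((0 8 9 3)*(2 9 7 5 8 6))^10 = ((0 6 2 9 3)(5 8 7))^10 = (9)(5 8 7)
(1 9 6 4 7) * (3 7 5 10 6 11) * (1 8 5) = (1 9 11 3 7 8 5 10 6 4) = [0, 9, 2, 7, 1, 10, 4, 8, 5, 11, 6, 3]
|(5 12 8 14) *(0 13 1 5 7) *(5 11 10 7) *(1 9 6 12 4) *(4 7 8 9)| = 30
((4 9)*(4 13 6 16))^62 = ((4 9 13 6 16))^62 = (4 13 16 9 6)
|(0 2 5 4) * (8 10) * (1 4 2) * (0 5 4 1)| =6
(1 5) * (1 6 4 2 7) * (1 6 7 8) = (1 5 7 6 4 2 8) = [0, 5, 8, 3, 2, 7, 4, 6, 1]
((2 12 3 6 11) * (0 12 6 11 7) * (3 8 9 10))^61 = (0 12 8 9 10 3 11 2 6 7)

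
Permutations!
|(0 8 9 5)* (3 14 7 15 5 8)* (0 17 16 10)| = 18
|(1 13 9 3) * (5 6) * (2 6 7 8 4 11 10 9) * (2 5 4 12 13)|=40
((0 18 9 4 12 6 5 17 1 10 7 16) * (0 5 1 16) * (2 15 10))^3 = ((0 18 9 4 12 6 1 2 15 10 7)(5 17 16))^3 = (0 4 1 10 18 12 2 7 9 6 15)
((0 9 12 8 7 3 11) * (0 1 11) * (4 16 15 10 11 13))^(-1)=(0 3 7 8 12 9)(1 11 10 15 16 4 13)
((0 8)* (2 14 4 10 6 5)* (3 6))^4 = (2 3 14 6 4 5 10)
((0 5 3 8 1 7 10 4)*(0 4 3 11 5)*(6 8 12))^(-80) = (1 12 7 6 10 8 3)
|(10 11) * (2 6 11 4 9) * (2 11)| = 4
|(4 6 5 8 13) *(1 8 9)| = |(1 8 13 4 6 5 9)| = 7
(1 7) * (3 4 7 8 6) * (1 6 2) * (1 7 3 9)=(1 8 2 7 6 9)(3 4)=[0, 8, 7, 4, 3, 5, 9, 6, 2, 1]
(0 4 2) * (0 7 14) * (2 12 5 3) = (0 4 12 5 3 2 7 14) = [4, 1, 7, 2, 12, 3, 6, 14, 8, 9, 10, 11, 5, 13, 0]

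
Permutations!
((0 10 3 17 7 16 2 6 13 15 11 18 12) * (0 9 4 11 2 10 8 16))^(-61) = ((0 8 16 10 3 17 7)(2 6 13 15)(4 11 18 12 9))^(-61) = (0 16 3 7 8 10 17)(2 15 13 6)(4 9 12 18 11)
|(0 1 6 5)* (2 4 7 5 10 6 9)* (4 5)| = 10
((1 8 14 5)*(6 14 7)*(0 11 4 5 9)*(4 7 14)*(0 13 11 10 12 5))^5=(0 8 7 12 9 4 1 11 10 14 6 5 13)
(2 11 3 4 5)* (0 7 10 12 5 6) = (0 7 10 12 5 2 11 3 4 6) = [7, 1, 11, 4, 6, 2, 0, 10, 8, 9, 12, 3, 5]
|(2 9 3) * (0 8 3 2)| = 6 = |(0 8 3)(2 9)|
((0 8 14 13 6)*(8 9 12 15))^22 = ((0 9 12 15 8 14 13 6))^22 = (0 13 8 12)(6 14 15 9)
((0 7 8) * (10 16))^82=(16)(0 7 8)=((0 7 8)(10 16))^82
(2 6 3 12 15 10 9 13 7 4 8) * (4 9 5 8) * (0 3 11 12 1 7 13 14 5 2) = (0 3 1 7 9 14 5 8)(2 6 11 12 15 10) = [3, 7, 6, 1, 4, 8, 11, 9, 0, 14, 2, 12, 15, 13, 5, 10]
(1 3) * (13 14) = (1 3)(13 14) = [0, 3, 2, 1, 4, 5, 6, 7, 8, 9, 10, 11, 12, 14, 13]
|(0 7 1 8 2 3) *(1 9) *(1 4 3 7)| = |(0 1 8 2 7 9 4 3)| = 8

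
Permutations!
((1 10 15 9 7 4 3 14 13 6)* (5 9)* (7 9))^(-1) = (1 6 13 14 3 4 7 5 15 10)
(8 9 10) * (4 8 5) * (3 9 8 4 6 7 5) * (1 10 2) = (1 10 3 9 2)(5 6 7) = [0, 10, 1, 9, 4, 6, 7, 5, 8, 2, 3]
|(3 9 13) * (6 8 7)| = |(3 9 13)(6 8 7)| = 3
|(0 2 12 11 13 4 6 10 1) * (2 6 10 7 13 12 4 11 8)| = 11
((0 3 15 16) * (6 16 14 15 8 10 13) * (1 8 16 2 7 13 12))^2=(0 16 3)(1 10)(2 13)(6 7)(8 12)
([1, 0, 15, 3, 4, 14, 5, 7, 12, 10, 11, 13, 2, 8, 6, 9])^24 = (15)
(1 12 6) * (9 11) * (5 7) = (1 12 6)(5 7)(9 11) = [0, 12, 2, 3, 4, 7, 1, 5, 8, 11, 10, 9, 6]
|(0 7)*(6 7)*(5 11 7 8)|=6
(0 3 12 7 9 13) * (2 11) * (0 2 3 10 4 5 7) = (0 10 4 5 7 9 13 2 11 3 12) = [10, 1, 11, 12, 5, 7, 6, 9, 8, 13, 4, 3, 0, 2]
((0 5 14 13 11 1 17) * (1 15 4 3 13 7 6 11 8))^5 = (0 11 8 14 4 17 6 13 5 15 1 7 3)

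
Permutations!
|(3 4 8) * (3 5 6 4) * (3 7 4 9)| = 7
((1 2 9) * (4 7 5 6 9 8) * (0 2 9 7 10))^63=(0 4 2 10 8)(1 9)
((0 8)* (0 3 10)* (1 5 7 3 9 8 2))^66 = ((0 2 1 5 7 3 10)(8 9))^66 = (0 5 10 1 3 2 7)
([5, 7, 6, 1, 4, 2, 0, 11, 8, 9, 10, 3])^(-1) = (0 6 2 5)(1 3 11 7)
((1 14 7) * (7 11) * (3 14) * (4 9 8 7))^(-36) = (1 4)(3 9)(7 11)(8 14)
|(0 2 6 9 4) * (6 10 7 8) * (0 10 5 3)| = |(0 2 5 3)(4 10 7 8 6 9)| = 12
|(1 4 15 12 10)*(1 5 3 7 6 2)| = 10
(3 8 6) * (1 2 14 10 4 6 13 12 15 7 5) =(1 2 14 10 4 6 3 8 13 12 15 7 5) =[0, 2, 14, 8, 6, 1, 3, 5, 13, 9, 4, 11, 15, 12, 10, 7]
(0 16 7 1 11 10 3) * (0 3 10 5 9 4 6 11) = (0 16 7 1)(4 6 11 5 9) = [16, 0, 2, 3, 6, 9, 11, 1, 8, 4, 10, 5, 12, 13, 14, 15, 7]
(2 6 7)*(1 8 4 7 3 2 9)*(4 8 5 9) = (1 5 9)(2 6 3)(4 7) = [0, 5, 6, 2, 7, 9, 3, 4, 8, 1]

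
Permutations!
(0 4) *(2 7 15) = (0 4)(2 7 15) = [4, 1, 7, 3, 0, 5, 6, 15, 8, 9, 10, 11, 12, 13, 14, 2]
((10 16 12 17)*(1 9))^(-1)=(1 9)(10 17 12 16)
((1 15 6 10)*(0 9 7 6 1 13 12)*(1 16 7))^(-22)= (0 13 6 16 1)(7 15 9 12 10)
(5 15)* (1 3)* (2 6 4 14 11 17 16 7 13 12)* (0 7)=(0 7 13 12 2 6 4 14 11 17 16)(1 3)(5 15)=[7, 3, 6, 1, 14, 15, 4, 13, 8, 9, 10, 17, 2, 12, 11, 5, 0, 16]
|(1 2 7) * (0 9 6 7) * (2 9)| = |(0 2)(1 9 6 7)| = 4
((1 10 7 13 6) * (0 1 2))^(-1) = (0 2 6 13 7 10 1)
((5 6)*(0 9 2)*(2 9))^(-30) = (9)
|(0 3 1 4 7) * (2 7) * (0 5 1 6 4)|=|(0 3 6 4 2 7 5 1)|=8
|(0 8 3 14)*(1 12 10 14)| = 7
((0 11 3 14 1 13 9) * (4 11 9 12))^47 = (0 9)(1 3 4 13 14 11 12)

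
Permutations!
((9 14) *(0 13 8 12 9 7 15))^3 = ((0 13 8 12 9 14 7 15))^3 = (0 12 7 13 9 15 8 14)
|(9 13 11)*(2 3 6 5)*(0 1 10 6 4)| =24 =|(0 1 10 6 5 2 3 4)(9 13 11)|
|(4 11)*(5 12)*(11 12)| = 4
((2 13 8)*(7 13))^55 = (2 8 13 7) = ((2 7 13 8))^55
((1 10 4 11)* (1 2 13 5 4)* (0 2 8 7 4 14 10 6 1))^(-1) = ((0 2 13 5 14 10)(1 6)(4 11 8 7))^(-1) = (0 10 14 5 13 2)(1 6)(4 7 8 11)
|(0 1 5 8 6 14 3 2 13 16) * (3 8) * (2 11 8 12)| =|(0 1 5 3 11 8 6 14 12 2 13 16)| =12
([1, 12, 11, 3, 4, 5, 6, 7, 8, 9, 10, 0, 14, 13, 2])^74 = [12, 14, 0, 3, 4, 5, 6, 7, 8, 9, 10, 1, 2, 13, 11]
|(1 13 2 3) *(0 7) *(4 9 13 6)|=|(0 7)(1 6 4 9 13 2 3)|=14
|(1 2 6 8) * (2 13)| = |(1 13 2 6 8)| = 5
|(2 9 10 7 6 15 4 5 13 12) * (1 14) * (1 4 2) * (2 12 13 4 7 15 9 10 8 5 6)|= 35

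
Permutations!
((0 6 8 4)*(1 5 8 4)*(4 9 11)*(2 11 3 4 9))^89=((0 6 2 11 9 3 4)(1 5 8))^89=(0 3 11 6 4 9 2)(1 8 5)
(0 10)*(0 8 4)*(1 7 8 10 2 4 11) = (0 2 4)(1 7 8 11) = [2, 7, 4, 3, 0, 5, 6, 8, 11, 9, 10, 1]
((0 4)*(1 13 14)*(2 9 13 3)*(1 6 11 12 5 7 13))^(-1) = (0 4)(1 9 2 3)(5 12 11 6 14 13 7)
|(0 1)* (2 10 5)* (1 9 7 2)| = |(0 9 7 2 10 5 1)| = 7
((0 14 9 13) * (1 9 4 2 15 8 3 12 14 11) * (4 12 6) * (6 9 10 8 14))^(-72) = ((0 11 1 10 8 3 9 13)(2 15 14 12 6 4))^(-72) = (15)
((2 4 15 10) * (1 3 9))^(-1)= ((1 3 9)(2 4 15 10))^(-1)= (1 9 3)(2 10 15 4)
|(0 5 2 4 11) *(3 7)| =|(0 5 2 4 11)(3 7)| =10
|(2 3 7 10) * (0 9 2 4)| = 7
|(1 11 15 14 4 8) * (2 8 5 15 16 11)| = |(1 2 8)(4 5 15 14)(11 16)| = 12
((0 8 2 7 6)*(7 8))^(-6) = ((0 7 6)(2 8))^(-6) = (8)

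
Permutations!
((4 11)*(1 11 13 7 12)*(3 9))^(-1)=(1 12 7 13 4 11)(3 9)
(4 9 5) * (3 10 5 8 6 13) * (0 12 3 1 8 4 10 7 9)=[12, 8, 2, 7, 0, 10, 13, 9, 6, 4, 5, 11, 3, 1]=(0 12 3 7 9 4)(1 8 6 13)(5 10)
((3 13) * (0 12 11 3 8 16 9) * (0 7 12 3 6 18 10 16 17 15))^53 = (0 15 17 8 13 3)(6 7 10 11 9 18 12 16) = ((0 3 13 8 17 15)(6 18 10 16 9 7 12 11))^53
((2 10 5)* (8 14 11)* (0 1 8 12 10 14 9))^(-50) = (0 8)(1 9)(2 10 11)(5 12 14)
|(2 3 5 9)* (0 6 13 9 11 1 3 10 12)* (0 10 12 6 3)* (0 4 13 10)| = 10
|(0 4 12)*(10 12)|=4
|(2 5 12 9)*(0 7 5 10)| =|(0 7 5 12 9 2 10)| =7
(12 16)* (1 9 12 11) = [0, 9, 2, 3, 4, 5, 6, 7, 8, 12, 10, 1, 16, 13, 14, 15, 11] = (1 9 12 16 11)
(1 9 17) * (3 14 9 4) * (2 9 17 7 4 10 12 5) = (1 10 12 5 2 9 7 4 3 14 17) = [0, 10, 9, 14, 3, 2, 6, 4, 8, 7, 12, 11, 5, 13, 17, 15, 16, 1]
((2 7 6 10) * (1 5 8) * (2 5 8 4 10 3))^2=((1 8)(2 7 6 3)(4 10 5))^2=(2 6)(3 7)(4 5 10)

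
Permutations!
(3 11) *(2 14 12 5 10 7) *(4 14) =(2 4 14 12 5 10 7)(3 11) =[0, 1, 4, 11, 14, 10, 6, 2, 8, 9, 7, 3, 5, 13, 12]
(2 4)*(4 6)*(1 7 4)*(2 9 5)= (1 7 4 9 5 2 6)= [0, 7, 6, 3, 9, 2, 1, 4, 8, 5]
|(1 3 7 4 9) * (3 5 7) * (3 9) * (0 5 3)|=12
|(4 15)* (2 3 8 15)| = 5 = |(2 3 8 15 4)|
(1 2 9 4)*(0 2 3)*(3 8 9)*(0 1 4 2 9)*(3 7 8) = [9, 3, 7, 1, 4, 5, 6, 8, 0, 2] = (0 9 2 7 8)(1 3)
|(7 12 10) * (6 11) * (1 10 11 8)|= |(1 10 7 12 11 6 8)|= 7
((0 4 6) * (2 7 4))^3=((0 2 7 4 6))^3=(0 4 2 6 7)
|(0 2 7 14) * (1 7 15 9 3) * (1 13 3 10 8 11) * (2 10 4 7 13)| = 13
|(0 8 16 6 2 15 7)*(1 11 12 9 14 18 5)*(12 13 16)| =15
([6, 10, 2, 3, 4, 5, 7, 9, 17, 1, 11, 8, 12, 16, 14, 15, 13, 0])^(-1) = (0 17 8 11 10 1 9 7 6)(13 16)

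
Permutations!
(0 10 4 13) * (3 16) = (0 10 4 13)(3 16) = [10, 1, 2, 16, 13, 5, 6, 7, 8, 9, 4, 11, 12, 0, 14, 15, 3]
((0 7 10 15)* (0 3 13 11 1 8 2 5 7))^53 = ((1 8 2 5 7 10 15 3 13 11))^53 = (1 5 15 11 2 10 13 8 7 3)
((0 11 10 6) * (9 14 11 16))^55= (0 6 10 11 14 9 16)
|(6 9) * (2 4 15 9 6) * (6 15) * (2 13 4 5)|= |(2 5)(4 6 15 9 13)|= 10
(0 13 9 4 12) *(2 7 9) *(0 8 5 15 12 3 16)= (0 13 2 7 9 4 3 16)(5 15 12 8)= [13, 1, 7, 16, 3, 15, 6, 9, 5, 4, 10, 11, 8, 2, 14, 12, 0]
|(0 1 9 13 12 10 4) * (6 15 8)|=21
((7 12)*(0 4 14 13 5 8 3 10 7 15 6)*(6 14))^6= ((0 4 6)(3 10 7 12 15 14 13 5 8))^6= (3 13 12)(5 15 10)(7 8 14)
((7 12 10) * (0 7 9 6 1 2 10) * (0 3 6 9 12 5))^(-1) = ((0 7 5)(1 2 10 12 3 6))^(-1) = (0 5 7)(1 6 3 12 10 2)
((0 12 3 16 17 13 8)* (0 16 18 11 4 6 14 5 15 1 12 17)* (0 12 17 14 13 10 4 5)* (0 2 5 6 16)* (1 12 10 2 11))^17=(0 8 13 6 11 14)(1 17 2 5 15 12 3 18)(4 10 16)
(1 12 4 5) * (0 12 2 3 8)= (0 12 4 5 1 2 3 8)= [12, 2, 3, 8, 5, 1, 6, 7, 0, 9, 10, 11, 4]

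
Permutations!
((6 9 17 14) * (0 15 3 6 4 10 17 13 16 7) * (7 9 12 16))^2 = (0 3 12 9 7 15 6 16 13)(4 17)(10 14)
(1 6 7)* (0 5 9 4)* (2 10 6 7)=(0 5 9 4)(1 7)(2 10 6)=[5, 7, 10, 3, 0, 9, 2, 1, 8, 4, 6]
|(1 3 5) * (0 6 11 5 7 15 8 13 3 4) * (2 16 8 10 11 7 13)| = 18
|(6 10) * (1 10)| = 3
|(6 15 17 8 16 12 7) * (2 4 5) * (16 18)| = 24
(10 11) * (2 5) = (2 5)(10 11) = [0, 1, 5, 3, 4, 2, 6, 7, 8, 9, 11, 10]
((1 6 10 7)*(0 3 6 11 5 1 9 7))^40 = (1 11 5)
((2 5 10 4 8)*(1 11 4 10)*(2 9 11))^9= ((1 2 5)(4 8 9 11))^9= (4 8 9 11)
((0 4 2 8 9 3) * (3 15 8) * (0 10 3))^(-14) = ((0 4 2)(3 10)(8 9 15))^(-14) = (0 4 2)(8 9 15)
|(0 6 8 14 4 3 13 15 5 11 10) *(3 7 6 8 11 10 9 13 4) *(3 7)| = 22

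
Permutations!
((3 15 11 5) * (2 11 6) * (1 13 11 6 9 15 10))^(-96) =((1 13 11 5 3 10)(2 6)(9 15))^(-96) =(15)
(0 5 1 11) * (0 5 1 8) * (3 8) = (0 1 11 5 3 8) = [1, 11, 2, 8, 4, 3, 6, 7, 0, 9, 10, 5]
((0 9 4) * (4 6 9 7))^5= (0 4 7)(6 9)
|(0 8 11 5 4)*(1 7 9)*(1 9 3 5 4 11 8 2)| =8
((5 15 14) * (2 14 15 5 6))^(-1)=(15)(2 6 14)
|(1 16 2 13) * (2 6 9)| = |(1 16 6 9 2 13)| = 6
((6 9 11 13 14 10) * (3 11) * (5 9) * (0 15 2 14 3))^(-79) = (0 15 2 14 10 6 5 9)(3 13 11)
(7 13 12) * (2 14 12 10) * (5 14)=(2 5 14 12 7 13 10)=[0, 1, 5, 3, 4, 14, 6, 13, 8, 9, 2, 11, 7, 10, 12]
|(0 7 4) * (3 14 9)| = 3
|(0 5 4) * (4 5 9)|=|(0 9 4)|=3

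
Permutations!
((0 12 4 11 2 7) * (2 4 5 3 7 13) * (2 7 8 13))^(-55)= ((0 12 5 3 8 13 7)(4 11))^(-55)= (0 12 5 3 8 13 7)(4 11)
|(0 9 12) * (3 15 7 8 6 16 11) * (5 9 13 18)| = 42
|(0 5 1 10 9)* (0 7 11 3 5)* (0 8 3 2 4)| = 11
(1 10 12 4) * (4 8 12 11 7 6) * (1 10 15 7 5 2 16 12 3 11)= (1 15 7 6 4 10)(2 16 12 8 3 11 5)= [0, 15, 16, 11, 10, 2, 4, 6, 3, 9, 1, 5, 8, 13, 14, 7, 12]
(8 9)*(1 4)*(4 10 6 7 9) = (1 10 6 7 9 8 4) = [0, 10, 2, 3, 1, 5, 7, 9, 4, 8, 6]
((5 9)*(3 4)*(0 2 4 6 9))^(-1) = ((0 2 4 3 6 9 5))^(-1) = (0 5 9 6 3 4 2)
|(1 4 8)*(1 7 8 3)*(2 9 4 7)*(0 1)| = 8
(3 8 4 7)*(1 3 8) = [0, 3, 2, 1, 7, 5, 6, 8, 4] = (1 3)(4 7 8)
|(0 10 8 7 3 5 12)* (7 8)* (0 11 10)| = 6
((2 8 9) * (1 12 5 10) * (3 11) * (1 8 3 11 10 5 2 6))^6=((1 12 2 3 10 8 9 6))^6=(1 9 10 2)(3 12 6 8)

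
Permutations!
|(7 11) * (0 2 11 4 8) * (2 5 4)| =|(0 5 4 8)(2 11 7)| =12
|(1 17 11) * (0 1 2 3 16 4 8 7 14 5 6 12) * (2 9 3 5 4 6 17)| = |(0 1 2 5 17 11 9 3 16 6 12)(4 8 7 14)| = 44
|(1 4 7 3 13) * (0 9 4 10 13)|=|(0 9 4 7 3)(1 10 13)|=15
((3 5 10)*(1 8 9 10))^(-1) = (1 5 3 10 9 8)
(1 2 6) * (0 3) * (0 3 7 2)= (0 7 2 6 1)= [7, 0, 6, 3, 4, 5, 1, 2]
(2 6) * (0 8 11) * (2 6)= (0 8 11)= [8, 1, 2, 3, 4, 5, 6, 7, 11, 9, 10, 0]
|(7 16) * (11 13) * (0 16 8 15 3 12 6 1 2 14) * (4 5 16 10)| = |(0 10 4 5 16 7 8 15 3 12 6 1 2 14)(11 13)| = 14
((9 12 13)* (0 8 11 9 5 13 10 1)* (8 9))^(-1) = (0 1 10 12 9)(5 13)(8 11)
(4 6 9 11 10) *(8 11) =(4 6 9 8 11 10) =[0, 1, 2, 3, 6, 5, 9, 7, 11, 8, 4, 10]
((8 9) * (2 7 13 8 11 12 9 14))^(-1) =(2 14 8 13 7)(9 12 11)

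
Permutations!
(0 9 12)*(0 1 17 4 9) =(1 17 4 9 12) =[0, 17, 2, 3, 9, 5, 6, 7, 8, 12, 10, 11, 1, 13, 14, 15, 16, 4]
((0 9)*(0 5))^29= (0 5 9)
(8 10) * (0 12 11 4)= (0 12 11 4)(8 10)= [12, 1, 2, 3, 0, 5, 6, 7, 10, 9, 8, 4, 11]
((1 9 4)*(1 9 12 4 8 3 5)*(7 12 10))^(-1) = (1 5 3 8 9 4 12 7 10)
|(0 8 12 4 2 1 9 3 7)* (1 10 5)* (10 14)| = 12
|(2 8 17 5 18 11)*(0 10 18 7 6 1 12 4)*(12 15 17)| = |(0 10 18 11 2 8 12 4)(1 15 17 5 7 6)| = 24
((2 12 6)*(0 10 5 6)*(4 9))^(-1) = ((0 10 5 6 2 12)(4 9))^(-1) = (0 12 2 6 5 10)(4 9)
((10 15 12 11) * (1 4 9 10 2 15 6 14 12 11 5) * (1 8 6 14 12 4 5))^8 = ((1 5 8 6 12)(2 15 11)(4 9 10 14))^8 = (1 6 5 12 8)(2 11 15)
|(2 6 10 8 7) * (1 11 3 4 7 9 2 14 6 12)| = 12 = |(1 11 3 4 7 14 6 10 8 9 2 12)|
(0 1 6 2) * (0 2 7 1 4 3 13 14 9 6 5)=(0 4 3 13 14 9 6 7 1 5)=[4, 5, 2, 13, 3, 0, 7, 1, 8, 6, 10, 11, 12, 14, 9]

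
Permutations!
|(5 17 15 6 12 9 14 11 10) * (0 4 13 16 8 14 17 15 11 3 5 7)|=16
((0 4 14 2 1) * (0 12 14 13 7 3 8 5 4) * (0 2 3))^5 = (0 3 7 14 13 12 4 1 5 2 8)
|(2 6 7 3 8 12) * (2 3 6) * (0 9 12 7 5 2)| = |(0 9 12 3 8 7 6 5 2)| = 9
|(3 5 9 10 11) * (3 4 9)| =4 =|(3 5)(4 9 10 11)|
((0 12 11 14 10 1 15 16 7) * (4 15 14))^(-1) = (0 7 16 15 4 11 12)(1 10 14)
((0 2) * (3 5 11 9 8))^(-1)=(0 2)(3 8 9 11 5)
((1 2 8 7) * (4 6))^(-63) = ((1 2 8 7)(4 6))^(-63) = (1 2 8 7)(4 6)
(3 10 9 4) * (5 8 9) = [0, 1, 2, 10, 3, 8, 6, 7, 9, 4, 5] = (3 10 5 8 9 4)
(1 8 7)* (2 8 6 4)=(1 6 4 2 8 7)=[0, 6, 8, 3, 2, 5, 4, 1, 7]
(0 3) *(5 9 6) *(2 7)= (0 3)(2 7)(5 9 6)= [3, 1, 7, 0, 4, 9, 5, 2, 8, 6]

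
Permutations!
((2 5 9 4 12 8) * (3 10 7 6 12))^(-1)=(2 8 12 6 7 10 3 4 9 5)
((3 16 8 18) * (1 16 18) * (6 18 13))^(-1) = (1 8 16)(3 18 6 13)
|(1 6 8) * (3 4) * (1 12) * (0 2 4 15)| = 20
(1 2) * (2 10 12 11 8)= (1 10 12 11 8 2)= [0, 10, 1, 3, 4, 5, 6, 7, 2, 9, 12, 8, 11]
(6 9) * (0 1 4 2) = [1, 4, 0, 3, 2, 5, 9, 7, 8, 6] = (0 1 4 2)(6 9)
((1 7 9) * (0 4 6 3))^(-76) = ((0 4 6 3)(1 7 9))^(-76) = (1 9 7)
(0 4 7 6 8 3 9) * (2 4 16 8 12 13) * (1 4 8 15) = (0 16 15 1 4 7 6 12 13 2 8 3 9) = [16, 4, 8, 9, 7, 5, 12, 6, 3, 0, 10, 11, 13, 2, 14, 1, 15]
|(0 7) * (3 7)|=3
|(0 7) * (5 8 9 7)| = 5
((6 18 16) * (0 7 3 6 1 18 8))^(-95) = ((0 7 3 6 8)(1 18 16))^(-95) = (1 18 16)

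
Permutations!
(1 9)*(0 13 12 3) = [13, 9, 2, 0, 4, 5, 6, 7, 8, 1, 10, 11, 3, 12] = (0 13 12 3)(1 9)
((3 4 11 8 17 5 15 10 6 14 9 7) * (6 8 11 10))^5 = (3 5 7 17 9 8 14 10 6 4 15)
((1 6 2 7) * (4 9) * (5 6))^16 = ((1 5 6 2 7)(4 9))^16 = (9)(1 5 6 2 7)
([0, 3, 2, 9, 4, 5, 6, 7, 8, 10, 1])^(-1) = [0, 10, 2, 1, 4, 5, 6, 7, 8, 3, 9]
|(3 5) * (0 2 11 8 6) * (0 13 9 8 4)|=4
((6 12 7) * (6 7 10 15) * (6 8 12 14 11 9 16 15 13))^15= ((6 14 11 9 16 15 8 12 10 13))^15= (6 15)(8 14)(9 10)(11 12)(13 16)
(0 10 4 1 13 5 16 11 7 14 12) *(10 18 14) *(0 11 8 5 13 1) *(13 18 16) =(0 16 8 5 13 18 14 12 11 7 10 4) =[16, 1, 2, 3, 0, 13, 6, 10, 5, 9, 4, 7, 11, 18, 12, 15, 8, 17, 14]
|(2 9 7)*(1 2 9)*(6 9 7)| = 2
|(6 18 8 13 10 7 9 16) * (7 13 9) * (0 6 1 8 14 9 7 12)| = |(0 6 18 14 9 16 1 8 7 12)(10 13)| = 10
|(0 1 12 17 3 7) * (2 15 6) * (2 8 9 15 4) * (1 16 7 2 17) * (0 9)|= |(0 16 7 9 15 6 8)(1 12)(2 4 17 3)|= 28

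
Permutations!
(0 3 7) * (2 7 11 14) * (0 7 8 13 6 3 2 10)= (0 2 8 13 6 3 11 14 10)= [2, 1, 8, 11, 4, 5, 3, 7, 13, 9, 0, 14, 12, 6, 10]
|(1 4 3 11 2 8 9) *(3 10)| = |(1 4 10 3 11 2 8 9)| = 8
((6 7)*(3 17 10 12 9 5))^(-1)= ((3 17 10 12 9 5)(6 7))^(-1)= (3 5 9 12 10 17)(6 7)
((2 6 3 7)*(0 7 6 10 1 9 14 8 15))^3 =((0 7 2 10 1 9 14 8 15)(3 6))^3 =(0 10 14)(1 8 7)(2 9 15)(3 6)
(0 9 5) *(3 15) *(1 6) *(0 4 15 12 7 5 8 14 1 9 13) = (0 13)(1 6 9 8 14)(3 12 7 5 4 15) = [13, 6, 2, 12, 15, 4, 9, 5, 14, 8, 10, 11, 7, 0, 1, 3]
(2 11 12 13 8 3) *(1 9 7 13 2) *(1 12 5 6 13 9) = (2 11 5 6 13 8 3 12)(7 9) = [0, 1, 11, 12, 4, 6, 13, 9, 3, 7, 10, 5, 2, 8]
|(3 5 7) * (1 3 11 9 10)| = |(1 3 5 7 11 9 10)| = 7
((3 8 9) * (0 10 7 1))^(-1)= ((0 10 7 1)(3 8 9))^(-1)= (0 1 7 10)(3 9 8)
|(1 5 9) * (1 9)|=|(9)(1 5)|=2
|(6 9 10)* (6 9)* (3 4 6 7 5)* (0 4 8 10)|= 9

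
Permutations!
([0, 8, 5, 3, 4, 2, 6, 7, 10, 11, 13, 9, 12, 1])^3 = (1 13 10 8)(2 5)(9 11)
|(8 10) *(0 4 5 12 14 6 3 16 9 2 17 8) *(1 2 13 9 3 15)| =12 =|(0 4 5 12 14 6 15 1 2 17 8 10)(3 16)(9 13)|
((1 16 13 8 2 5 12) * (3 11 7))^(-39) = (1 8 12 13 5 16 2)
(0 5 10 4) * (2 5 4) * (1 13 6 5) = (0 4)(1 13 6 5 10 2) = [4, 13, 1, 3, 0, 10, 5, 7, 8, 9, 2, 11, 12, 6]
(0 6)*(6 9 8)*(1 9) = (0 1 9 8 6) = [1, 9, 2, 3, 4, 5, 0, 7, 6, 8]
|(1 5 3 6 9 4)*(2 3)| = |(1 5 2 3 6 9 4)| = 7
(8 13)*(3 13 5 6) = (3 13 8 5 6) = [0, 1, 2, 13, 4, 6, 3, 7, 5, 9, 10, 11, 12, 8]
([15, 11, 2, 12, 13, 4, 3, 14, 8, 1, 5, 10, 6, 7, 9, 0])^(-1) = (0 15)(1 9 14 7 13 4 5 10 11)(3 6 12)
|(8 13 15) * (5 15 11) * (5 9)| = 6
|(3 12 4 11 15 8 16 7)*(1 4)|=|(1 4 11 15 8 16 7 3 12)|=9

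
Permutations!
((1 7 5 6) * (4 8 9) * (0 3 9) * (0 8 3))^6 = (9)(1 5)(6 7)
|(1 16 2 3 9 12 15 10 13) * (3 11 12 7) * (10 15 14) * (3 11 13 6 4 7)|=28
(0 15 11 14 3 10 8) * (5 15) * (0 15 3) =(0 5 3 10 8 15 11 14) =[5, 1, 2, 10, 4, 3, 6, 7, 15, 9, 8, 14, 12, 13, 0, 11]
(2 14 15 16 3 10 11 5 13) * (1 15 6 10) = [0, 15, 14, 1, 4, 13, 10, 7, 8, 9, 11, 5, 12, 2, 6, 16, 3] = (1 15 16 3)(2 14 6 10 11 5 13)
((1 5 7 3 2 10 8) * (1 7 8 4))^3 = (1 7 10 5 3 4 8 2)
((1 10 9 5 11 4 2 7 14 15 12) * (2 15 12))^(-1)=((1 10 9 5 11 4 15 2 7 14 12))^(-1)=(1 12 14 7 2 15 4 11 5 9 10)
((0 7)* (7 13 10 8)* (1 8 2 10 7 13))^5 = (13)(2 10)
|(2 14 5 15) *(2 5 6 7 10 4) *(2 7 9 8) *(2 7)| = |(2 14 6 9 8 7 10 4)(5 15)| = 8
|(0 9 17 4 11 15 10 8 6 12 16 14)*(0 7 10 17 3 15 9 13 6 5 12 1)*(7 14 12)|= 12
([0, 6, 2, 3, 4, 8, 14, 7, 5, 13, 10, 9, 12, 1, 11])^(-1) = (1 13 9 11 14 6)(5 8)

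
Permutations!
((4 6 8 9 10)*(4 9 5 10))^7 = ((4 6 8 5 10 9))^7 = (4 6 8 5 10 9)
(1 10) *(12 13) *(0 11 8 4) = (0 11 8 4)(1 10)(12 13) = [11, 10, 2, 3, 0, 5, 6, 7, 4, 9, 1, 8, 13, 12]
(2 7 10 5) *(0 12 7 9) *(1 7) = (0 12 1 7 10 5 2 9) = [12, 7, 9, 3, 4, 2, 6, 10, 8, 0, 5, 11, 1]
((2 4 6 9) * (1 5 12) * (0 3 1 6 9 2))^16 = ((0 3 1 5 12 6 2 4 9))^16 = (0 4 6 5 3 9 2 12 1)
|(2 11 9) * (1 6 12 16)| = 12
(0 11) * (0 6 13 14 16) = [11, 1, 2, 3, 4, 5, 13, 7, 8, 9, 10, 6, 12, 14, 16, 15, 0] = (0 11 6 13 14 16)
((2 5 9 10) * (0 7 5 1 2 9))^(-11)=((0 7 5)(1 2)(9 10))^(-11)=(0 7 5)(1 2)(9 10)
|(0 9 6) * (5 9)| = 4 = |(0 5 9 6)|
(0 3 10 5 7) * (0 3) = (3 10 5 7) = [0, 1, 2, 10, 4, 7, 6, 3, 8, 9, 5]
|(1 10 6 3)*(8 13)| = |(1 10 6 3)(8 13)| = 4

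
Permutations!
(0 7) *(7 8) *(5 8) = (0 5 8 7) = [5, 1, 2, 3, 4, 8, 6, 0, 7]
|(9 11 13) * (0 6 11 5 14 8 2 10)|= |(0 6 11 13 9 5 14 8 2 10)|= 10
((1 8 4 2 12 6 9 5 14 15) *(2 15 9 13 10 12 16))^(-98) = ((1 8 4 15)(2 16)(5 14 9)(6 13 10 12))^(-98) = (16)(1 4)(5 14 9)(6 10)(8 15)(12 13)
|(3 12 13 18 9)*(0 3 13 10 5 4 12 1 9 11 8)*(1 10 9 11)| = |(0 3 10 5 4 12 9 13 18 1 11 8)| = 12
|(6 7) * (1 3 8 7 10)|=|(1 3 8 7 6 10)|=6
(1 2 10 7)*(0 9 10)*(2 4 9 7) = [7, 4, 0, 3, 9, 5, 6, 1, 8, 10, 2] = (0 7 1 4 9 10 2)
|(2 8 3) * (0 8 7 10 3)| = 4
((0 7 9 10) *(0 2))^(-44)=((0 7 9 10 2))^(-44)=(0 7 9 10 2)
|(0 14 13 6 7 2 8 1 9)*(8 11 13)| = |(0 14 8 1 9)(2 11 13 6 7)| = 5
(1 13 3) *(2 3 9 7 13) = (1 2 3)(7 13 9) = [0, 2, 3, 1, 4, 5, 6, 13, 8, 7, 10, 11, 12, 9]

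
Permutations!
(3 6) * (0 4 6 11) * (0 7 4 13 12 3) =(0 13 12 3 11 7 4 6) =[13, 1, 2, 11, 6, 5, 0, 4, 8, 9, 10, 7, 3, 12]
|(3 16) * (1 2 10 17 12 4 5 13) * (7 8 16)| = |(1 2 10 17 12 4 5 13)(3 7 8 16)| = 8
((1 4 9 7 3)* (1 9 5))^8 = (1 5 4)(3 7 9)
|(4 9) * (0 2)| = |(0 2)(4 9)| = 2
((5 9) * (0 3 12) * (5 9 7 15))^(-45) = (15)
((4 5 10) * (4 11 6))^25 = (11)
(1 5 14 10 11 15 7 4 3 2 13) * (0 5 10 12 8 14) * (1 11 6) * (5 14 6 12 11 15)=[14, 10, 13, 2, 3, 0, 1, 4, 6, 9, 12, 5, 8, 15, 11, 7]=(0 14 11 5)(1 10 12 8 6)(2 13 15 7 4 3)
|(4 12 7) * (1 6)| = 6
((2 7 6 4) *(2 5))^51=(2 7 6 4 5)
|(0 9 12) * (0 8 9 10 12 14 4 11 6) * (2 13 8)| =11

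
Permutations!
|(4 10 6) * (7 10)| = |(4 7 10 6)| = 4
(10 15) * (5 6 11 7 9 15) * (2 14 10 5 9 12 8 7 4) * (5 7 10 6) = (2 14 6 11 4)(7 12 8 10 9 15) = [0, 1, 14, 3, 2, 5, 11, 12, 10, 15, 9, 4, 8, 13, 6, 7]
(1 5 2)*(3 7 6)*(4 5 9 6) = [0, 9, 1, 7, 5, 2, 3, 4, 8, 6] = (1 9 6 3 7 4 5 2)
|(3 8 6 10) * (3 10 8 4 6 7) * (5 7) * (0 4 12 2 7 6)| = 12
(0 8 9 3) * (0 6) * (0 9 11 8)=(3 6 9)(8 11)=[0, 1, 2, 6, 4, 5, 9, 7, 11, 3, 10, 8]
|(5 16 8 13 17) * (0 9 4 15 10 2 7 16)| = |(0 9 4 15 10 2 7 16 8 13 17 5)| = 12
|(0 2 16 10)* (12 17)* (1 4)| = 4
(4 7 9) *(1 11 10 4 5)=(1 11 10 4 7 9 5)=[0, 11, 2, 3, 7, 1, 6, 9, 8, 5, 4, 10]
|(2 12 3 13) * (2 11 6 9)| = |(2 12 3 13 11 6 9)| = 7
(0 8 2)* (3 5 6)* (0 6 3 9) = [8, 1, 6, 5, 4, 3, 9, 7, 2, 0] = (0 8 2 6 9)(3 5)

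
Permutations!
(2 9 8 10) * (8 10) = [0, 1, 9, 3, 4, 5, 6, 7, 8, 10, 2] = (2 9 10)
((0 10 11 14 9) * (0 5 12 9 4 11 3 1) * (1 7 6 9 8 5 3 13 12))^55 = ((0 10 13 12 8 5 1)(3 7 6 9)(4 11 14))^55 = (0 1 5 8 12 13 10)(3 9 6 7)(4 11 14)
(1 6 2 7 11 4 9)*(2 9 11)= (1 6 9)(2 7)(4 11)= [0, 6, 7, 3, 11, 5, 9, 2, 8, 1, 10, 4]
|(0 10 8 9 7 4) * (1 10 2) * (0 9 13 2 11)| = 30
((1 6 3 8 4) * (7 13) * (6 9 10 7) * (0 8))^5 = ((0 8 4 1 9 10 7 13 6 3))^5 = (0 10)(1 6)(3 9)(4 13)(7 8)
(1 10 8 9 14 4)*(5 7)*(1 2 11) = [0, 10, 11, 3, 2, 7, 6, 5, 9, 14, 8, 1, 12, 13, 4] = (1 10 8 9 14 4 2 11)(5 7)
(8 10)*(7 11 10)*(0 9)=(0 9)(7 11 10 8)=[9, 1, 2, 3, 4, 5, 6, 11, 7, 0, 8, 10]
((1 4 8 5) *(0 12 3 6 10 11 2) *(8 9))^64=(0 12 3 6 10 11 2)(1 5 8 9 4)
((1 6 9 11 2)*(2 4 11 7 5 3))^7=((1 6 9 7 5 3 2)(4 11))^7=(4 11)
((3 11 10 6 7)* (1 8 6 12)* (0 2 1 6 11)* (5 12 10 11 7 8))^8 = ((0 2 1 5 12 6 8 7 3))^8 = (0 3 7 8 6 12 5 1 2)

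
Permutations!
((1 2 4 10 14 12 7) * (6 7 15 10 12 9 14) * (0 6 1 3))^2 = ((0 6 7 3)(1 2 4 12 15 10)(9 14))^2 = (0 7)(1 4 15)(2 12 10)(3 6)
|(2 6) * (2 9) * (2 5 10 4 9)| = |(2 6)(4 9 5 10)| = 4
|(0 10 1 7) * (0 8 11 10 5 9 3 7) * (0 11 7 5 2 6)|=6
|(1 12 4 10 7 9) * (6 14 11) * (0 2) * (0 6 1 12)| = 30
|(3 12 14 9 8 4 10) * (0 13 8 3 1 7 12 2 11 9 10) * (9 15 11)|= |(0 13 8 4)(1 7 12 14 10)(2 9 3)(11 15)|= 60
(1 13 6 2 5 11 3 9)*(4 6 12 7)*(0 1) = [1, 13, 5, 9, 6, 11, 2, 4, 8, 0, 10, 3, 7, 12] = (0 1 13 12 7 4 6 2 5 11 3 9)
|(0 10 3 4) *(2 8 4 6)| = 7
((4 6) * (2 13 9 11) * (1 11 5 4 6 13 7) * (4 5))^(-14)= (1 2)(4 13 9)(7 11)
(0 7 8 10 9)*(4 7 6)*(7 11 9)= (0 6 4 11 9)(7 8 10)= [6, 1, 2, 3, 11, 5, 4, 8, 10, 0, 7, 9]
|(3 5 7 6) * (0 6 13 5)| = 3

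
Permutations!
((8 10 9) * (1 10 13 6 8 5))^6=(13)(1 9)(5 10)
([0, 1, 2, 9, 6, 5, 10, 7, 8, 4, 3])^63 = [0, 1, 2, 6, 3, 5, 9, 7, 8, 10, 4]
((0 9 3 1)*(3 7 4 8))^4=((0 9 7 4 8 3 1))^4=(0 8 9 3 7 1 4)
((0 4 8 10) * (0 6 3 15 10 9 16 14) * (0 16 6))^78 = ((0 4 8 9 6 3 15 10)(14 16))^78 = (16)(0 15 6 8)(3 9 4 10)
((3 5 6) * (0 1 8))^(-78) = (8)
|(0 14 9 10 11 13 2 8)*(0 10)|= 15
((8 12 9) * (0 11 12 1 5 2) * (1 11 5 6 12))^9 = (1 9)(6 8)(11 12)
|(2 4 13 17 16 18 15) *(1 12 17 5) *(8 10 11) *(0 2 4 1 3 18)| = 6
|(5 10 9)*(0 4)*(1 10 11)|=|(0 4)(1 10 9 5 11)|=10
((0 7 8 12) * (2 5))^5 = ((0 7 8 12)(2 5))^5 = (0 7 8 12)(2 5)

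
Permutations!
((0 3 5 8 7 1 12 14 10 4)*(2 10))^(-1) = (0 4 10 2 14 12 1 7 8 5 3)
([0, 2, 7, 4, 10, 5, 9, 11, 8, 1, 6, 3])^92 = (1 7 3 10 9 2 11 4 6)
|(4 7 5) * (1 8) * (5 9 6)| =|(1 8)(4 7 9 6 5)| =10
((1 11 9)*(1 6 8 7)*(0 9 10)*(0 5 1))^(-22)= (0 8 9 7 6)(1 10)(5 11)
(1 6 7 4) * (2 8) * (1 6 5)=[0, 5, 8, 3, 6, 1, 7, 4, 2]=(1 5)(2 8)(4 6 7)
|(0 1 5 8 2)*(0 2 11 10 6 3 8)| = 15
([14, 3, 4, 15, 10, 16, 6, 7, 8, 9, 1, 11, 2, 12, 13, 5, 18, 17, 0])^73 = [3, 13, 18, 12, 0, 4, 6, 7, 8, 9, 14, 11, 16, 5, 15, 2, 10, 17, 1]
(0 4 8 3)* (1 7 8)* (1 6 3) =(0 4 6 3)(1 7 8) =[4, 7, 2, 0, 6, 5, 3, 8, 1]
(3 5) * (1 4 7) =[0, 4, 2, 5, 7, 3, 6, 1] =(1 4 7)(3 5)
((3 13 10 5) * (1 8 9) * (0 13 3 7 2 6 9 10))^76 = (13)(1 7)(2 8)(5 9)(6 10)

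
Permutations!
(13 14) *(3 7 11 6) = (3 7 11 6)(13 14) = [0, 1, 2, 7, 4, 5, 3, 11, 8, 9, 10, 6, 12, 14, 13]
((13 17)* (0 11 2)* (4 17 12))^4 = (17)(0 11 2)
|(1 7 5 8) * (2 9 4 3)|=4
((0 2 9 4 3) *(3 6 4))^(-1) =(0 3 9 2)(4 6)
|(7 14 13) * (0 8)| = |(0 8)(7 14 13)| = 6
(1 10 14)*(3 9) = (1 10 14)(3 9) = [0, 10, 2, 9, 4, 5, 6, 7, 8, 3, 14, 11, 12, 13, 1]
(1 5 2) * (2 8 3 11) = [0, 5, 1, 11, 4, 8, 6, 7, 3, 9, 10, 2] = (1 5 8 3 11 2)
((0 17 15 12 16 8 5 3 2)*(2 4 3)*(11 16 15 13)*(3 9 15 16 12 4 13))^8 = (0 5 16 11 3)(2 8 12 13 17)(4 15 9)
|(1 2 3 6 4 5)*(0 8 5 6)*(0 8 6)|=15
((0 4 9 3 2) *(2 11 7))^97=((0 4 9 3 11 7 2))^97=(0 2 7 11 3 9 4)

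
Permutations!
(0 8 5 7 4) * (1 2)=(0 8 5 7 4)(1 2)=[8, 2, 1, 3, 0, 7, 6, 4, 5]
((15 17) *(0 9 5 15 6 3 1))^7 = ((0 9 5 15 17 6 3 1))^7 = (0 1 3 6 17 15 5 9)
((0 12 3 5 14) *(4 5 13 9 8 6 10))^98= (0 14 5 4 10 6 8 9 13 3 12)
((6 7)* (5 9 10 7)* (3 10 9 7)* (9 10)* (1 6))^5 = (1 6 5 7)(3 10 9)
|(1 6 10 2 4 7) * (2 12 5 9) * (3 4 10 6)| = 20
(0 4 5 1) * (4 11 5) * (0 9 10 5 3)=(0 11 3)(1 9 10 5)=[11, 9, 2, 0, 4, 1, 6, 7, 8, 10, 5, 3]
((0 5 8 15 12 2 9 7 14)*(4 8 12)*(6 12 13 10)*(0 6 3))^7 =((0 5 13 10 3)(2 9 7 14 6 12)(4 8 15))^7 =(0 13 3 5 10)(2 9 7 14 6 12)(4 8 15)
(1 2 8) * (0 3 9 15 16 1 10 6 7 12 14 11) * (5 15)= (0 3 9 5 15 16 1 2 8 10 6 7 12 14 11)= [3, 2, 8, 9, 4, 15, 7, 12, 10, 5, 6, 0, 14, 13, 11, 16, 1]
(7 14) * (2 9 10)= (2 9 10)(7 14)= [0, 1, 9, 3, 4, 5, 6, 14, 8, 10, 2, 11, 12, 13, 7]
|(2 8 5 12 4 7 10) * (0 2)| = |(0 2 8 5 12 4 7 10)| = 8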